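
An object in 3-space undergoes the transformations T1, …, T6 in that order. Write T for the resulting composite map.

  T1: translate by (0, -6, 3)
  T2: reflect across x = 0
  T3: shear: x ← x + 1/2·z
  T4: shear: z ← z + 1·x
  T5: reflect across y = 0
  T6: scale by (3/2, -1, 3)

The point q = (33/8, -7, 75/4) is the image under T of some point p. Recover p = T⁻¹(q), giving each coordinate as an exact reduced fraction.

p = (-1, -1, 1/2)

T1 = [1 0 0 0; 0 1 0 -6; 0 0 1 3; 0 0 0 1]
T2·T1 = [-1 0 0 0; 0 1 0 -6; 0 0 1 3; 0 0 0 1]
T3·…·T1 = [-1 0 1/2 3/2; 0 1 0 -6; 0 0 1 3; 0 0 0 1]
T4·…·T1 = [-1 0 1/2 3/2; 0 1 0 -6; -1 0 3/2 9/2; 0 0 0 1]
T5·…·T1 = [-1 0 1/2 3/2; 0 -1 0 6; -1 0 3/2 9/2; 0 0 0 1]
T6·…·T1 = [-3/2 0 3/4 9/4; 0 1 0 -6; -3 0 9/2 27/2; 0 0 0 1]
det M = -9/2; M⁻¹ = [-1 0 1/6 0; 0 1 0 6; -2/3 0 1/3 -3; 0 0 0 1]
M⁻¹ · (33/8, -7, 75/4)ᵀ = (-1, -1, 1/2)ᵀ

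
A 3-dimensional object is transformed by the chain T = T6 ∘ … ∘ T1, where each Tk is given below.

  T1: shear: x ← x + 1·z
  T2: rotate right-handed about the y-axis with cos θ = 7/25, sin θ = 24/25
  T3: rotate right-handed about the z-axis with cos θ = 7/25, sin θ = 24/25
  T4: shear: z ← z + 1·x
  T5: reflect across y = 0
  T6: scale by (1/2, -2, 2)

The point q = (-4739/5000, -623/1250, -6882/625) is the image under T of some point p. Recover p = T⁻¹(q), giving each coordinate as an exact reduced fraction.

T1 = [1 0 1 0; 0 1 0 0; 0 0 1 0; 0 0 0 1]
T2·T1 = [7/25 0 31/25 0; 0 1 0 0; -24/25 0 -17/25 0; 0 0 0 1]
T3·…·T1 = [49/625 -24/25 217/625 0; 168/625 7/25 744/625 0; -24/25 0 -17/25 0; 0 0 0 1]
T4·…·T1 = [49/625 -24/25 217/625 0; 168/625 7/25 744/625 0; -551/625 -24/25 -208/625 0; 0 0 0 1]
T5·…·T1 = [49/625 -24/25 217/625 0; -168/625 -7/25 -744/625 0; -551/625 -24/25 -208/625 0; 0 0 0 1]
T6·…·T1 = [49/1250 -12/25 217/1250 0; 336/625 14/25 1488/625 0; -1102/625 -48/25 -416/625 0; 0 0 0 1]
det M = 2; M⁻¹ = [1312/625 -204/625 -31/50 0; -48/25 7/50 0 0; -14/625 288/625 7/50 0; 0 0 0 1]
M⁻¹ · (-4739/5000, -623/1250, -6882/625)ᵀ = (5, 7/4, -7/4)ᵀ

p = (5, 7/4, -7/4)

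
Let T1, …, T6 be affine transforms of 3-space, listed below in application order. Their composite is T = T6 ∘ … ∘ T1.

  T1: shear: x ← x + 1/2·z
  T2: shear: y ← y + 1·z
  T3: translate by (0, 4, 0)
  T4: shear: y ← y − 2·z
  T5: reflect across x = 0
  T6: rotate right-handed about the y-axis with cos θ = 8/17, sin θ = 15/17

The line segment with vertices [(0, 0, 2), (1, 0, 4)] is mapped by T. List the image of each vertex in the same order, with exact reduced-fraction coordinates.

image vertices: (22/17, 2, 31/17), (36/17, 0, 77/17)

T1 shear: x ← x + 1/2·z: (0, 0, 2) → (1, 0, 2); (1, 0, 4) → (3, 0, 4)
T2 shear: y ← y + 1·z: (1, 0, 2) → (1, 2, 2); (3, 0, 4) → (3, 4, 4)
T3 translate by (0, 4, 0): (1, 2, 2) → (1, 6, 2); (3, 4, 4) → (3, 8, 4)
T4 shear: y ← y − 2·z: (1, 6, 2) → (1, 2, 2); (3, 8, 4) → (3, 0, 4)
T5 reflect across x = 0: (1, 2, 2) → (-1, 2, 2); (3, 0, 4) → (-3, 0, 4)
T6 rotate right-handed about the y-axis with cos θ = 8/17, sin θ = 15/17: (-1, 2, 2) → (22/17, 2, 31/17); (-3, 0, 4) → (36/17, 0, 77/17)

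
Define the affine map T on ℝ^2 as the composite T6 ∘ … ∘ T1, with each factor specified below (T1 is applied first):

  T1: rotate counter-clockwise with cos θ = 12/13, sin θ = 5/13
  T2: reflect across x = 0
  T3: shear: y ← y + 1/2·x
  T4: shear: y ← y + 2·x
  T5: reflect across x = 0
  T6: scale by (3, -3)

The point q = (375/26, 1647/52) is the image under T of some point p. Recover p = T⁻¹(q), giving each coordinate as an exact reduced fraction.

p = (5, -1/2)

T1 = [12/13 -5/13 0; 5/13 12/13 0; 0 0 1]
T2·T1 = [-12/13 5/13 0; 5/13 12/13 0; 0 0 1]
T3·…·T1 = [-12/13 5/13 0; -1/13 29/26 0; 0 0 1]
T4·…·T1 = [-12/13 5/13 0; -25/13 49/26 0; 0 0 1]
T5·…·T1 = [12/13 -5/13 0; -25/13 49/26 0; 0 0 1]
T6·…·T1 = [36/13 -15/13 0; 75/13 -147/26 0; 0 0 1]
det M = -9; M⁻¹ = [49/78 -5/39 0; 25/39 -4/13 0; 0 0 1]
M⁻¹ · (375/26, 1647/52)ᵀ = (5, -1/2)ᵀ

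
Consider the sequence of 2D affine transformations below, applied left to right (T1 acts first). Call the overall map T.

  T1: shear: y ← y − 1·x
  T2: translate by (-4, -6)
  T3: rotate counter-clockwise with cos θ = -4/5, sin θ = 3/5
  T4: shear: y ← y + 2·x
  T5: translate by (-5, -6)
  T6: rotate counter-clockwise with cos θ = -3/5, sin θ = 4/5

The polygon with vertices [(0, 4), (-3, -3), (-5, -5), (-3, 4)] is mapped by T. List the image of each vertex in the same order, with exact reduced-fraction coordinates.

image vertices: (-31/25, -42/25), (-323/25, -111/25), (-387/25, -109/25), (4/5, 3/5)

T1 shear: y ← y − 1·x: (0, 4) → (0, 4); (-3, -3) → (-3, 0); (-5, -5) → (-5, 0); (-3, 4) → (-3, 7)
T2 translate by (-4, -6): (0, 4) → (-4, -2); (-3, 0) → (-7, -6); (-5, 0) → (-9, -6); (-3, 7) → (-7, 1)
T3 rotate counter-clockwise with cos θ = -4/5, sin θ = 3/5: (-4, -2) → (22/5, -4/5); (-7, -6) → (46/5, 3/5); (-9, -6) → (54/5, -3/5); (-7, 1) → (5, -5)
T4 shear: y ← y + 2·x: (22/5, -4/5) → (22/5, 8); (46/5, 3/5) → (46/5, 19); (54/5, -3/5) → (54/5, 21); (5, -5) → (5, 5)
T5 translate by (-5, -6): (22/5, 8) → (-3/5, 2); (46/5, 19) → (21/5, 13); (54/5, 21) → (29/5, 15); (5, 5) → (0, -1)
T6 rotate counter-clockwise with cos θ = -3/5, sin θ = 4/5: (-3/5, 2) → (-31/25, -42/25); (21/5, 13) → (-323/25, -111/25); (29/5, 15) → (-387/25, -109/25); (0, -1) → (4/5, 3/5)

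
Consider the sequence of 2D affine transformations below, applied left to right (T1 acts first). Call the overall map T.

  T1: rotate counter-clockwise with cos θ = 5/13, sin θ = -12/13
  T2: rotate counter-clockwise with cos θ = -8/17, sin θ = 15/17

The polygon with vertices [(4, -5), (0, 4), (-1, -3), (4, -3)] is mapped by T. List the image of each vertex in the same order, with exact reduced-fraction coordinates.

T1 rotate counter-clockwise with cos θ = 5/13, sin θ = -12/13: (4, -5) → (-40/13, -73/13); (0, 4) → (48/13, 20/13); (-1, -3) → (-41/13, -3/13); (4, -3) → (-16/13, -63/13)
T2 rotate counter-clockwise with cos θ = -8/17, sin θ = 15/17: (-40/13, -73/13) → (1415/221, -16/221); (48/13, 20/13) → (-684/221, 560/221); (-41/13, -3/13) → (373/221, -591/221); (-16/13, -63/13) → (1073/221, 264/221)

image vertices: (1415/221, -16/221), (-684/221, 560/221), (373/221, -591/221), (1073/221, 264/221)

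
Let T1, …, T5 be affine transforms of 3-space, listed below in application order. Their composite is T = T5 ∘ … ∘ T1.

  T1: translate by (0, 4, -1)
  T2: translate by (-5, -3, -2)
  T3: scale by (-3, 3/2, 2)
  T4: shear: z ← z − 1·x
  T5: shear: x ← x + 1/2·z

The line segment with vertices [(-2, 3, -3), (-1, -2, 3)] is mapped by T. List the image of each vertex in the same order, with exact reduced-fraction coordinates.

T1 translate by (0, 4, -1): (-2, 3, -3) → (-2, 7, -4); (-1, -2, 3) → (-1, 2, 2)
T2 translate by (-5, -3, -2): (-2, 7, -4) → (-7, 4, -6); (-1, 2, 2) → (-6, -1, 0)
T3 scale by (-3, 3/2, 2): (-7, 4, -6) → (21, 6, -12); (-6, -1, 0) → (18, -3/2, 0)
T4 shear: z ← z − 1·x: (21, 6, -12) → (21, 6, -33); (18, -3/2, 0) → (18, -3/2, -18)
T5 shear: x ← x + 1/2·z: (21, 6, -33) → (9/2, 6, -33); (18, -3/2, -18) → (9, -3/2, -18)

image vertices: (9/2, 6, -33), (9, -3/2, -18)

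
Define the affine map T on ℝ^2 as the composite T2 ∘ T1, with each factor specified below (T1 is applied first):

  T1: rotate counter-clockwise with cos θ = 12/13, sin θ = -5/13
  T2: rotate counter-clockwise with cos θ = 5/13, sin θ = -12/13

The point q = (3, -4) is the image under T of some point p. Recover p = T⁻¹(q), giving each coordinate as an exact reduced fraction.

p = (4, 3)

T1 = [12/13 5/13 0; -5/13 12/13 0; 0 0 1]
T2·T1 = [0 1 0; -1 0 0; 0 0 1]
det M = 1; M⁻¹ = [0 -1 0; 1 0 0; 0 0 1]
M⁻¹ · (3, -4)ᵀ = (4, 3)ᵀ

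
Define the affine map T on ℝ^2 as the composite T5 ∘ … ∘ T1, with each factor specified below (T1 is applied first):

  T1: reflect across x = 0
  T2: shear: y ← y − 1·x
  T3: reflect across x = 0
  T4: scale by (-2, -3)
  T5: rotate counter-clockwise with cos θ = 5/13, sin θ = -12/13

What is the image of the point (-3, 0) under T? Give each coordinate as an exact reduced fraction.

T1 reflect across x = 0: (-3, 0) → (3, 0)
T2 shear: y ← y − 1·x: (3, 0) → (3, -3)
T3 reflect across x = 0: (3, -3) → (-3, -3)
T4 scale by (-2, -3): (-3, -3) → (6, 9)
T5 rotate counter-clockwise with cos θ = 5/13, sin θ = -12/13: (6, 9) → (138/13, -27/13)

T(p) = (138/13, -27/13)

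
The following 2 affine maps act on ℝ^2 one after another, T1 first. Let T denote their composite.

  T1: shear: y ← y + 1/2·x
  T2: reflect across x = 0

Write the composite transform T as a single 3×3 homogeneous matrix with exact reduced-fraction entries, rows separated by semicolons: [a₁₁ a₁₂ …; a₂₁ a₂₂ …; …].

T1 = [1 0 0; 1/2 1 0; 0 0 1]
T2·T1 = [-1 0 0; 1/2 1 0; 0 0 1]

T = [-1 0 0; 1/2 1 0; 0 0 1]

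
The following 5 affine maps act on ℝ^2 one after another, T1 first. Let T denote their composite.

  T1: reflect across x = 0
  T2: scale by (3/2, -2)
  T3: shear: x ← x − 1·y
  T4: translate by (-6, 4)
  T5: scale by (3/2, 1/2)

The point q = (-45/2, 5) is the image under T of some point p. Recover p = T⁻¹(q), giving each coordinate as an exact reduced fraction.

p = (2, -3)

T1 = [-1 0 0; 0 1 0; 0 0 1]
T2·T1 = [-3/2 0 0; 0 -2 0; 0 0 1]
T3·…·T1 = [-3/2 2 0; 0 -2 0; 0 0 1]
T4·…·T1 = [-3/2 2 -6; 0 -2 4; 0 0 1]
T5·…·T1 = [-9/4 3 -9; 0 -1 2; 0 0 1]
det M = 9/4; M⁻¹ = [-4/9 -4/3 -4/3; 0 -1 2; 0 0 1]
M⁻¹ · (-45/2, 5)ᵀ = (2, -3)ᵀ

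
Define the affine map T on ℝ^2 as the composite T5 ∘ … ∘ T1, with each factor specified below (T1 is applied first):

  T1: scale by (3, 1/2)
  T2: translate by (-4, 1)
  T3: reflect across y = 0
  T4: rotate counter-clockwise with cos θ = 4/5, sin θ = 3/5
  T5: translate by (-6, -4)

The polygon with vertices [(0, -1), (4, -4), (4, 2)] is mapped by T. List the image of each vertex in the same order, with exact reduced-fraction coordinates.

T1 scale by (3, 1/2): (0, -1) → (0, -1/2); (4, -4) → (12, -2); (4, 2) → (12, 1)
T2 translate by (-4, 1): (0, -1/2) → (-4, 1/2); (12, -2) → (8, -1); (12, 1) → (8, 2)
T3 reflect across y = 0: (-4, 1/2) → (-4, -1/2); (8, -1) → (8, 1); (8, 2) → (8, -2)
T4 rotate counter-clockwise with cos θ = 4/5, sin θ = 3/5: (-4, -1/2) → (-29/10, -14/5); (8, 1) → (29/5, 28/5); (8, -2) → (38/5, 16/5)
T5 translate by (-6, -4): (-29/10, -14/5) → (-89/10, -34/5); (29/5, 28/5) → (-1/5, 8/5); (38/5, 16/5) → (8/5, -4/5)

image vertices: (-89/10, -34/5), (-1/5, 8/5), (8/5, -4/5)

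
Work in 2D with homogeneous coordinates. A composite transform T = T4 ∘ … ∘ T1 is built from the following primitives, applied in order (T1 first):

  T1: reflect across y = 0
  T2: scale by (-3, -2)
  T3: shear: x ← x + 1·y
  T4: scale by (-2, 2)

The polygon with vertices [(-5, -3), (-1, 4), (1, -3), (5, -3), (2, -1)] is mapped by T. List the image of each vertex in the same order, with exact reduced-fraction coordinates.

T1 reflect across y = 0: (-5, -3) → (-5, 3); (-1, 4) → (-1, -4); (1, -3) → (1, 3); (5, -3) → (5, 3); (2, -1) → (2, 1)
T2 scale by (-3, -2): (-5, 3) → (15, -6); (-1, -4) → (3, 8); (1, 3) → (-3, -6); (5, 3) → (-15, -6); (2, 1) → (-6, -2)
T3 shear: x ← x + 1·y: (15, -6) → (9, -6); (3, 8) → (11, 8); (-3, -6) → (-9, -6); (-15, -6) → (-21, -6); (-6, -2) → (-8, -2)
T4 scale by (-2, 2): (9, -6) → (-18, -12); (11, 8) → (-22, 16); (-9, -6) → (18, -12); (-21, -6) → (42, -12); (-8, -2) → (16, -4)

image vertices: (-18, -12), (-22, 16), (18, -12), (42, -12), (16, -4)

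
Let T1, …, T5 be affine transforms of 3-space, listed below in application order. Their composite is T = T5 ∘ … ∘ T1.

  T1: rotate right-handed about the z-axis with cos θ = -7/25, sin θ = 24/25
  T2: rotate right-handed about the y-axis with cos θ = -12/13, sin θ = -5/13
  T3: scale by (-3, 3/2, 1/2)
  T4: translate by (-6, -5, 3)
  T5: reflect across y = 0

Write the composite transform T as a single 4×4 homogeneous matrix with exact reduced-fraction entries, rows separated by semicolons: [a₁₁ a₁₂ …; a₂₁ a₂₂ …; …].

T = [-252/325 -864/325 15/13 -6; -36/25 21/50 0 5; -7/130 -12/65 -6/13 3; 0 0 0 1]

T1 = [-7/25 -24/25 0 0; 24/25 -7/25 0 0; 0 0 1 0; 0 0 0 1]
T2·T1 = [84/325 288/325 -5/13 0; 24/25 -7/25 0 0; -7/65 -24/65 -12/13 0; 0 0 0 1]
T3·…·T1 = [-252/325 -864/325 15/13 0; 36/25 -21/50 0 0; -7/130 -12/65 -6/13 0; 0 0 0 1]
T4·…·T1 = [-252/325 -864/325 15/13 -6; 36/25 -21/50 0 -5; -7/130 -12/65 -6/13 3; 0 0 0 1]
T5·…·T1 = [-252/325 -864/325 15/13 -6; -36/25 21/50 0 5; -7/130 -12/65 -6/13 3; 0 0 0 1]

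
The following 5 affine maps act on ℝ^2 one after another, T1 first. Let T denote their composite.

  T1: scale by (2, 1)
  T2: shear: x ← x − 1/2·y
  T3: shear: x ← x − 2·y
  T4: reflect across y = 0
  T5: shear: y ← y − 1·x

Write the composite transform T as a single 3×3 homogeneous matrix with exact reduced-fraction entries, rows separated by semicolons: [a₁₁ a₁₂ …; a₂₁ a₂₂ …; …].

T = [2 -5/2 0; -2 3/2 0; 0 0 1]

T1 = [2 0 0; 0 1 0; 0 0 1]
T2·T1 = [2 -1/2 0; 0 1 0; 0 0 1]
T3·…·T1 = [2 -5/2 0; 0 1 0; 0 0 1]
T4·…·T1 = [2 -5/2 0; 0 -1 0; 0 0 1]
T5·…·T1 = [2 -5/2 0; -2 3/2 0; 0 0 1]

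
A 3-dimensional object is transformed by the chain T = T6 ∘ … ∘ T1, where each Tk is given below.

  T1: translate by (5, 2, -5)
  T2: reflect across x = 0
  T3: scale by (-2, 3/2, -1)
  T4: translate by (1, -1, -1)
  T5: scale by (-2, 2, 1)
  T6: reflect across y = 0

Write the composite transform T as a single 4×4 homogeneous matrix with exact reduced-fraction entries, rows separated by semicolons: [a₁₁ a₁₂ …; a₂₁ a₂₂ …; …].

T1 = [1 0 0 5; 0 1 0 2; 0 0 1 -5; 0 0 0 1]
T2·T1 = [-1 0 0 -5; 0 1 0 2; 0 0 1 -5; 0 0 0 1]
T3·…·T1 = [2 0 0 10; 0 3/2 0 3; 0 0 -1 5; 0 0 0 1]
T4·…·T1 = [2 0 0 11; 0 3/2 0 2; 0 0 -1 4; 0 0 0 1]
T5·…·T1 = [-4 0 0 -22; 0 3 0 4; 0 0 -1 4; 0 0 0 1]
T6·…·T1 = [-4 0 0 -22; 0 -3 0 -4; 0 0 -1 4; 0 0 0 1]

T = [-4 0 0 -22; 0 -3 0 -4; 0 0 -1 4; 0 0 0 1]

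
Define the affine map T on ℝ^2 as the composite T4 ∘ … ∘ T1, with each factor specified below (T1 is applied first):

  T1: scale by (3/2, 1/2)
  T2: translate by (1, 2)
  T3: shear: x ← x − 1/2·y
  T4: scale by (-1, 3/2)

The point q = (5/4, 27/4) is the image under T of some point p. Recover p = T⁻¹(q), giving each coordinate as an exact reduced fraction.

p = (0, 5)

T1 = [3/2 0 0; 0 1/2 0; 0 0 1]
T2·T1 = [3/2 0 1; 0 1/2 2; 0 0 1]
T3·…·T1 = [3/2 -1/4 0; 0 1/2 2; 0 0 1]
T4·…·T1 = [-3/2 1/4 0; 0 3/4 3; 0 0 1]
det M = -9/8; M⁻¹ = [-2/3 2/9 -2/3; 0 4/3 -4; 0 0 1]
M⁻¹ · (5/4, 27/4)ᵀ = (0, 5)ᵀ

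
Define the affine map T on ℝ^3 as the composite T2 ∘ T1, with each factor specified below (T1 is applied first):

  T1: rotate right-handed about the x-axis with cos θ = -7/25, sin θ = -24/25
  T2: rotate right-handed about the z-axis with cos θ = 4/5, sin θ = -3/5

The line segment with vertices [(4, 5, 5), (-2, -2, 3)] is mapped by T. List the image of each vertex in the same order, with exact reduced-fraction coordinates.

T1 rotate right-handed about the x-axis with cos θ = -7/25, sin θ = -24/25: (4, 5, 5) → (4, 17/5, -31/5); (-2, -2, 3) → (-2, 86/25, 27/25)
T2 rotate right-handed about the z-axis with cos θ = 4/5, sin θ = -3/5: (4, 17/5, -31/5) → (131/25, 8/25, -31/5); (-2, 86/25, 27/25) → (58/125, 494/125, 27/25)

image vertices: (131/25, 8/25, -31/5), (58/125, 494/125, 27/25)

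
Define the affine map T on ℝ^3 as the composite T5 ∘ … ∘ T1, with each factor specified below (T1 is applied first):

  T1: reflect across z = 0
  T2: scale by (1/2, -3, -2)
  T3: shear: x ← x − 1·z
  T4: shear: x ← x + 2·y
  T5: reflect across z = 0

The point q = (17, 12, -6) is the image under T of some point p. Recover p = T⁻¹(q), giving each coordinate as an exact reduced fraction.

T1 = [1 0 0 0; 0 1 0 0; 0 0 -1 0; 0 0 0 1]
T2·T1 = [1/2 0 0 0; 0 -3 0 0; 0 0 2 0; 0 0 0 1]
T3·…·T1 = [1/2 0 -2 0; 0 -3 0 0; 0 0 2 0; 0 0 0 1]
T4·…·T1 = [1/2 -6 -2 0; 0 -3 0 0; 0 0 2 0; 0 0 0 1]
T5·…·T1 = [1/2 -6 -2 0; 0 -3 0 0; 0 0 -2 0; 0 0 0 1]
det M = 3; M⁻¹ = [2 -4 -2 0; 0 -1/3 0 0; 0 0 -1/2 0; 0 0 0 1]
M⁻¹ · (17, 12, -6)ᵀ = (-2, -4, 3)ᵀ

p = (-2, -4, 3)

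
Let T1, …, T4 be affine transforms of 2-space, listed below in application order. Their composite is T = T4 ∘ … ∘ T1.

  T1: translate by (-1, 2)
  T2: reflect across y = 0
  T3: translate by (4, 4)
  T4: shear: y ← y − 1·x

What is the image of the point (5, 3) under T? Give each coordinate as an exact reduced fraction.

T(p) = (8, -9)

T1 translate by (-1, 2): (5, 3) → (4, 5)
T2 reflect across y = 0: (4, 5) → (4, -5)
T3 translate by (4, 4): (4, -5) → (8, -1)
T4 shear: y ← y − 1·x: (8, -1) → (8, -9)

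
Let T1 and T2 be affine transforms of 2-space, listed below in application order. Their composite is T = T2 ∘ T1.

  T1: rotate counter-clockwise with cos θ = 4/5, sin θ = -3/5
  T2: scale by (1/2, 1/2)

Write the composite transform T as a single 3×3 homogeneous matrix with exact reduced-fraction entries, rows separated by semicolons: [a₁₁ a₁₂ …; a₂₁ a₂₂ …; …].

T = [2/5 3/10 0; -3/10 2/5 0; 0 0 1]

T1 = [4/5 3/5 0; -3/5 4/5 0; 0 0 1]
T2·T1 = [2/5 3/10 0; -3/10 2/5 0; 0 0 1]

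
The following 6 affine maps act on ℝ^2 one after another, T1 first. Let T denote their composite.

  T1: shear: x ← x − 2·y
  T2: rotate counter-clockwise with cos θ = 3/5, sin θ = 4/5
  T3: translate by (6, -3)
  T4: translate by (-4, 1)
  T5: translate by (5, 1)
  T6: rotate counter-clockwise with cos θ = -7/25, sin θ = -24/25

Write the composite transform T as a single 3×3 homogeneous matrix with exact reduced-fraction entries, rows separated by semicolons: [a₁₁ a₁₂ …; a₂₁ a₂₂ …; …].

T = [3/5 -2/5 -73/25; -4/5 11/5 -161/25; 0 0 1]

T1 = [1 -2 0; 0 1 0; 0 0 1]
T2·T1 = [3/5 -2 0; 4/5 -1 0; 0 0 1]
T3·…·T1 = [3/5 -2 6; 4/5 -1 -3; 0 0 1]
T4·…·T1 = [3/5 -2 2; 4/5 -1 -2; 0 0 1]
T5·…·T1 = [3/5 -2 7; 4/5 -1 -1; 0 0 1]
T6·…·T1 = [3/5 -2/5 -73/25; -4/5 11/5 -161/25; 0 0 1]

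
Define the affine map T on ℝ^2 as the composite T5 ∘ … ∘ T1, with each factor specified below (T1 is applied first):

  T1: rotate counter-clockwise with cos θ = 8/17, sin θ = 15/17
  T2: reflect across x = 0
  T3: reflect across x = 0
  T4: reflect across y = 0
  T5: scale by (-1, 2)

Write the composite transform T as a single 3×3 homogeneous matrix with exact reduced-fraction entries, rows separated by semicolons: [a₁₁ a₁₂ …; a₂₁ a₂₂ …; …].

T = [-8/17 15/17 0; -30/17 -16/17 0; 0 0 1]

T1 = [8/17 -15/17 0; 15/17 8/17 0; 0 0 1]
T2·T1 = [-8/17 15/17 0; 15/17 8/17 0; 0 0 1]
T3·…·T1 = [8/17 -15/17 0; 15/17 8/17 0; 0 0 1]
T4·…·T1 = [8/17 -15/17 0; -15/17 -8/17 0; 0 0 1]
T5·…·T1 = [-8/17 15/17 0; -30/17 -16/17 0; 0 0 1]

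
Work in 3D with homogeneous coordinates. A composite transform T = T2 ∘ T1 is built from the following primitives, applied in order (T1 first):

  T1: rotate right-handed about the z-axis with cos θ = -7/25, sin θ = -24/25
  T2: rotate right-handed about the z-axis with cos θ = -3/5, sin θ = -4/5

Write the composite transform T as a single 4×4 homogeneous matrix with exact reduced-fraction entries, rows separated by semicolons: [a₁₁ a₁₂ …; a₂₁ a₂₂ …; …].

T = [-3/5 -4/5 0 0; 4/5 -3/5 0 0; 0 0 1 0; 0 0 0 1]

T1 = [-7/25 24/25 0 0; -24/25 -7/25 0 0; 0 0 1 0; 0 0 0 1]
T2·T1 = [-3/5 -4/5 0 0; 4/5 -3/5 0 0; 0 0 1 0; 0 0 0 1]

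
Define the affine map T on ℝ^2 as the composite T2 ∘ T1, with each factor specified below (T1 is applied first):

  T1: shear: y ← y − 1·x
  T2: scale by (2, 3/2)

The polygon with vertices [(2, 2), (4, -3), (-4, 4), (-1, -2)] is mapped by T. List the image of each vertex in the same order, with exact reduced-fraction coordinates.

image vertices: (4, 0), (8, -21/2), (-8, 12), (-2, -3/2)

T1 shear: y ← y − 1·x: (2, 2) → (2, 0); (4, -3) → (4, -7); (-4, 4) → (-4, 8); (-1, -2) → (-1, -1)
T2 scale by (2, 3/2): (2, 0) → (4, 0); (4, -7) → (8, -21/2); (-4, 8) → (-8, 12); (-1, -1) → (-2, -3/2)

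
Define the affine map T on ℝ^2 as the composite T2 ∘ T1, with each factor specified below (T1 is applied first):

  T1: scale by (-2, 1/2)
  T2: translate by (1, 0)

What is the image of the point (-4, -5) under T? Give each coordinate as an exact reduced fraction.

T1 scale by (-2, 1/2): (-4, -5) → (8, -5/2)
T2 translate by (1, 0): (8, -5/2) → (9, -5/2)

T(p) = (9, -5/2)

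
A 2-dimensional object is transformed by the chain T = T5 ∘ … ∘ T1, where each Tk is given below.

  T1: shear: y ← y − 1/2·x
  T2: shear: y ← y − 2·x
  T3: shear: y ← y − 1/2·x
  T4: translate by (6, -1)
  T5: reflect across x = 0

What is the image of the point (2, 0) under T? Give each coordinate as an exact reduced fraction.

T1 shear: y ← y − 1/2·x: (2, 0) → (2, -1)
T2 shear: y ← y − 2·x: (2, -1) → (2, -5)
T3 shear: y ← y − 1/2·x: (2, -5) → (2, -6)
T4 translate by (6, -1): (2, -6) → (8, -7)
T5 reflect across x = 0: (8, -7) → (-8, -7)

T(p) = (-8, -7)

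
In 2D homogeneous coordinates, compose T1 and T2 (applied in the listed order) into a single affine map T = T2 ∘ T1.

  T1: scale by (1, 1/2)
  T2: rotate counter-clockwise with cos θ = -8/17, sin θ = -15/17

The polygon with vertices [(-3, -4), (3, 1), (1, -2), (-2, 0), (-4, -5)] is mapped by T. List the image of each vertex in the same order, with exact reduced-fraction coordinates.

T1 scale by (1, 1/2): (-3, -4) → (-3, -2); (3, 1) → (3, 1/2); (1, -2) → (1, -1); (-2, 0) → (-2, 0); (-4, -5) → (-4, -5/2)
T2 rotate counter-clockwise with cos θ = -8/17, sin θ = -15/17: (-3, -2) → (-6/17, 61/17); (3, 1/2) → (-33/34, -49/17); (1, -1) → (-23/17, -7/17); (-2, 0) → (16/17, 30/17); (-4, -5/2) → (-11/34, 80/17)

image vertices: (-6/17, 61/17), (-33/34, -49/17), (-23/17, -7/17), (16/17, 30/17), (-11/34, 80/17)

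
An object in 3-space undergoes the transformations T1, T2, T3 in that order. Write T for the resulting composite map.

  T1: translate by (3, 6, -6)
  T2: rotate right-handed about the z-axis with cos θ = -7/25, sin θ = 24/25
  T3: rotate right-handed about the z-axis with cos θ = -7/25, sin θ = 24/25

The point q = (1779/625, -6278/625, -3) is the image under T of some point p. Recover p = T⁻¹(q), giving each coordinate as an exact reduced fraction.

p = (0, 4, 3)

T1 = [1 0 0 3; 0 1 0 6; 0 0 1 -6; 0 0 0 1]
T2·T1 = [-7/25 -24/25 0 -33/5; 24/25 -7/25 0 6/5; 0 0 1 -6; 0 0 0 1]
T3·…·T1 = [-527/625 336/625 0 87/125; -336/625 -527/625 0 -834/125; 0 0 1 -6; 0 0 0 1]
det M = 1; M⁻¹ = [-527/625 -336/625 0 -3; 336/625 -527/625 0 -6; 0 0 1 6; 0 0 0 1]
M⁻¹ · (1779/625, -6278/625, -3)ᵀ = (0, 4, 3)ᵀ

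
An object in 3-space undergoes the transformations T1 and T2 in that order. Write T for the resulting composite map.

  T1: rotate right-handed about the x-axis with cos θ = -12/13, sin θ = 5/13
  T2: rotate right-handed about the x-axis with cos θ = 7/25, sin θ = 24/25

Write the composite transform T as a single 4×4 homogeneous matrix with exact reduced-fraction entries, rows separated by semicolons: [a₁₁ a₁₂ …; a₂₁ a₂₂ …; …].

T1 = [1 0 0 0; 0 -12/13 -5/13 0; 0 5/13 -12/13 0; 0 0 0 1]
T2·T1 = [1 0 0 0; 0 -204/325 253/325 0; 0 -253/325 -204/325 0; 0 0 0 1]

T = [1 0 0 0; 0 -204/325 253/325 0; 0 -253/325 -204/325 0; 0 0 0 1]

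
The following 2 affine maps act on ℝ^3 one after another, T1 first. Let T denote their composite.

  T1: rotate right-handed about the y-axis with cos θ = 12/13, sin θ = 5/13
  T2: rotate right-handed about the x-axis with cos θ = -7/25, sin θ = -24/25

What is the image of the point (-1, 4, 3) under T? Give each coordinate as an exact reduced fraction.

T(p) = (3/13, 124/65, -307/65)

T1 rotate right-handed about the y-axis with cos θ = 12/13, sin θ = 5/13: (-1, 4, 3) → (3/13, 4, 41/13)
T2 rotate right-handed about the x-axis with cos θ = -7/25, sin θ = -24/25: (3/13, 4, 41/13) → (3/13, 124/65, -307/65)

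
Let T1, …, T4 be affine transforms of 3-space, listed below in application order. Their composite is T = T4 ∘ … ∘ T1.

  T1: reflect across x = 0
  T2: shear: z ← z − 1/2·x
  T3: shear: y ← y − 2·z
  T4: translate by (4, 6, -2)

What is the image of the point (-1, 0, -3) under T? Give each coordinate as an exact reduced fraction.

T(p) = (5, 13, -11/2)

T1 reflect across x = 0: (-1, 0, -3) → (1, 0, -3)
T2 shear: z ← z − 1/2·x: (1, 0, -3) → (1, 0, -7/2)
T3 shear: y ← y − 2·z: (1, 0, -7/2) → (1, 7, -7/2)
T4 translate by (4, 6, -2): (1, 7, -7/2) → (5, 13, -11/2)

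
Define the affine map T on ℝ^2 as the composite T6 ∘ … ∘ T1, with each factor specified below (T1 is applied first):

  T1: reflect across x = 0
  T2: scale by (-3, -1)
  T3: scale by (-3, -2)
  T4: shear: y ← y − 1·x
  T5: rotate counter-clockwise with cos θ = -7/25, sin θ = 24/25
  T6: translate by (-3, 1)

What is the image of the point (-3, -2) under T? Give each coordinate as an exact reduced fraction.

T1 reflect across x = 0: (-3, -2) → (3, -2)
T2 scale by (-3, -1): (3, -2) → (-9, 2)
T3 scale by (-3, -2): (-9, 2) → (27, -4)
T4 shear: y ← y − 1·x: (27, -4) → (27, -31)
T5 rotate counter-clockwise with cos θ = -7/25, sin θ = 24/25: (27, -31) → (111/5, 173/5)
T6 translate by (-3, 1): (111/5, 173/5) → (96/5, 178/5)

T(p) = (96/5, 178/5)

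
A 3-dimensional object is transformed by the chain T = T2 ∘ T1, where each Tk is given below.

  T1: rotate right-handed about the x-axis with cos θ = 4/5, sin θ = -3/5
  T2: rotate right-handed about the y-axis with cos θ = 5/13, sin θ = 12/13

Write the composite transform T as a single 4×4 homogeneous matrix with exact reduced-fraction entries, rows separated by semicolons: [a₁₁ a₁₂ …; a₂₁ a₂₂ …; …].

T = [5/13 -36/65 48/65 0; 0 4/5 3/5 0; -12/13 -3/13 4/13 0; 0 0 0 1]

T1 = [1 0 0 0; 0 4/5 3/5 0; 0 -3/5 4/5 0; 0 0 0 1]
T2·T1 = [5/13 -36/65 48/65 0; 0 4/5 3/5 0; -12/13 -3/13 4/13 0; 0 0 0 1]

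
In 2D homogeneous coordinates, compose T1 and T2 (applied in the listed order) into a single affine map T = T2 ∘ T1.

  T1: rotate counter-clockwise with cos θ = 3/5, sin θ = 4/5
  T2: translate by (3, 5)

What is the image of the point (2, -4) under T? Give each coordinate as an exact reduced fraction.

T(p) = (37/5, 21/5)

T1 rotate counter-clockwise with cos θ = 3/5, sin θ = 4/5: (2, -4) → (22/5, -4/5)
T2 translate by (3, 5): (22/5, -4/5) → (37/5, 21/5)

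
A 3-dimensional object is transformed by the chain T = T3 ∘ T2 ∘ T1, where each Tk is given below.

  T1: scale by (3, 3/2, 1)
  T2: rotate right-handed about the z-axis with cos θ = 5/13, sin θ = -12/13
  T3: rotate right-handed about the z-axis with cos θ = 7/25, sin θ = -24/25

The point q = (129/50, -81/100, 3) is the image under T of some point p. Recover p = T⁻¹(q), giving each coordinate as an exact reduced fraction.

T1 = [3 0 0 0; 0 3/2 0 0; 0 0 1 0; 0 0 0 1]
T2·T1 = [15/13 18/13 0 0; -36/13 15/26 0 0; 0 0 1 0; 0 0 0 1]
T3·…·T1 = [-759/325 306/325 0 0; -612/325 -759/650 0 0; 0 0 1 0; 0 0 0 1]
det M = 9/2; M⁻¹ = [-253/975 -68/325 0 0; 136/325 -506/975 0 0; 0 0 1 0; 0 0 0 1]
M⁻¹ · (129/50, -81/100, 3)ᵀ = (-1/2, 3/2, 3)ᵀ

p = (-1/2, 3/2, 3)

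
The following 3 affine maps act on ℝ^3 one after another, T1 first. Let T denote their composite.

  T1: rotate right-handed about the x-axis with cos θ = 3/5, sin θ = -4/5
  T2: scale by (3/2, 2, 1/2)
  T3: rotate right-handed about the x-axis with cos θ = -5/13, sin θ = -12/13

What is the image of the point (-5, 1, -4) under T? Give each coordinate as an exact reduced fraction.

T1 rotate right-handed about the x-axis with cos θ = 3/5, sin θ = -4/5: (-5, 1, -4) → (-5, -13/5, -16/5)
T2 scale by (3/2, 2, 1/2): (-5, -13/5, -16/5) → (-15/2, -26/5, -8/5)
T3 rotate right-handed about the x-axis with cos θ = -5/13, sin θ = -12/13: (-15/2, -26/5, -8/5) → (-15/2, 34/65, 352/65)

T(p) = (-15/2, 34/65, 352/65)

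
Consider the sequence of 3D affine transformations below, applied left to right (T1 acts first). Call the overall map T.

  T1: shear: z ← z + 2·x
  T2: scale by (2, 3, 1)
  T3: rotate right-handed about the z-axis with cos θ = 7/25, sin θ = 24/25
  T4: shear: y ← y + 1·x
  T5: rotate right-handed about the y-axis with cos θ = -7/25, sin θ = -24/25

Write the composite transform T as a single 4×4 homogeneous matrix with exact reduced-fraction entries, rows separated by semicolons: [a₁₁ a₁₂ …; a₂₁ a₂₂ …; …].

T1 = [1 0 0 0; 0 1 0 0; 2 0 1 0; 0 0 0 1]
T2·T1 = [2 0 0 0; 0 3 0 0; 2 0 1 0; 0 0 0 1]
T3·…·T1 = [14/25 -72/25 0 0; 48/25 21/25 0 0; 2 0 1 0; 0 0 0 1]
T4·…·T1 = [14/25 -72/25 0 0; 62/25 -51/25 0 0; 2 0 1 0; 0 0 0 1]
T5·…·T1 = [-1298/625 504/625 -24/25 0; 62/25 -51/25 0 0; -14/625 -1728/625 -7/25 0; 0 0 0 1]

T = [-1298/625 504/625 -24/25 0; 62/25 -51/25 0 0; -14/625 -1728/625 -7/25 0; 0 0 0 1]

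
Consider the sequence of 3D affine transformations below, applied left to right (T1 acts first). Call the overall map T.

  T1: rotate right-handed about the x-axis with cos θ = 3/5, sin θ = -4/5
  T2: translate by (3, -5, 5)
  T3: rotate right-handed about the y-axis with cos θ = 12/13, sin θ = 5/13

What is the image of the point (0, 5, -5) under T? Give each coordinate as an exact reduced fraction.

T1 rotate right-handed about the x-axis with cos θ = 3/5, sin θ = -4/5: (0, 5, -5) → (0, -1, -7)
T2 translate by (3, -5, 5): (0, -1, -7) → (3, -6, -2)
T3 rotate right-handed about the y-axis with cos θ = 12/13, sin θ = 5/13: (3, -6, -2) → (2, -6, -3)

T(p) = (2, -6, -3)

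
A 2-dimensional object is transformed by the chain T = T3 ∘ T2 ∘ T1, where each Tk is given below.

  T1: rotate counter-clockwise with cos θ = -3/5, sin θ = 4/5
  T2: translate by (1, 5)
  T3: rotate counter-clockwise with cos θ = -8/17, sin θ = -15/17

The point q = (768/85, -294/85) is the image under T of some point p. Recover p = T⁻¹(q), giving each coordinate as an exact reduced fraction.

p = (5, -1)

T1 = [-3/5 -4/5 0; 4/5 -3/5 0; 0 0 1]
T2·T1 = [-3/5 -4/5 1; 4/5 -3/5 5; 0 0 1]
T3·…·T1 = [84/85 -13/85 67/17; 13/85 84/85 -55/17; 0 0 1]
det M = 1; M⁻¹ = [84/85 13/85 -17/5; -13/85 84/85 19/5; 0 0 1]
M⁻¹ · (768/85, -294/85)ᵀ = (5, -1)ᵀ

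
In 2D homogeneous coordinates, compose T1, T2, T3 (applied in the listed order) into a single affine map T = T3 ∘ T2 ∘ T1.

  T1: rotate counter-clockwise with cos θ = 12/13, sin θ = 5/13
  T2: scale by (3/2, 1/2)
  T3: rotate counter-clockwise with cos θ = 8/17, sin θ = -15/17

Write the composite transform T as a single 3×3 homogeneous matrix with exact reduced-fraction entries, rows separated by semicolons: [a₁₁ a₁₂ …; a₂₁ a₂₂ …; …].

T1 = [12/13 -5/13 0; 5/13 12/13 0; 0 0 1]
T2·T1 = [18/13 -15/26 0; 5/26 6/13 0; 0 0 1]
T3·…·T1 = [363/442 30/221 0; -250/221 321/442 0; 0 0 1]

T = [363/442 30/221 0; -250/221 321/442 0; 0 0 1]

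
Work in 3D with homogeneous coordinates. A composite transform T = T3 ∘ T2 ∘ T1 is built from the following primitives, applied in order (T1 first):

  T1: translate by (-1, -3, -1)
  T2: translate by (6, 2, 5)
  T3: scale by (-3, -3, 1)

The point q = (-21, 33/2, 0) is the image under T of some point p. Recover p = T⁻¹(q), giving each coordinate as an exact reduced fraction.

T1 = [1 0 0 -1; 0 1 0 -3; 0 0 1 -1; 0 0 0 1]
T2·T1 = [1 0 0 5; 0 1 0 -1; 0 0 1 4; 0 0 0 1]
T3·…·T1 = [-3 0 0 -15; 0 -3 0 3; 0 0 1 4; 0 0 0 1]
det M = 9; M⁻¹ = [-1/3 0 0 -5; 0 -1/3 0 1; 0 0 1 -4; 0 0 0 1]
M⁻¹ · (-21, 33/2, 0)ᵀ = (2, -9/2, -4)ᵀ

p = (2, -9/2, -4)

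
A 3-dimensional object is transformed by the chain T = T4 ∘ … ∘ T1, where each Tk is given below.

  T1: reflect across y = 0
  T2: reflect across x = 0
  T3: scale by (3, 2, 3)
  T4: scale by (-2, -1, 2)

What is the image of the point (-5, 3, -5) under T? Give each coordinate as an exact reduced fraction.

T1 reflect across y = 0: (-5, 3, -5) → (-5, -3, -5)
T2 reflect across x = 0: (-5, -3, -5) → (5, -3, -5)
T3 scale by (3, 2, 3): (5, -3, -5) → (15, -6, -15)
T4 scale by (-2, -1, 2): (15, -6, -15) → (-30, 6, -30)

T(p) = (-30, 6, -30)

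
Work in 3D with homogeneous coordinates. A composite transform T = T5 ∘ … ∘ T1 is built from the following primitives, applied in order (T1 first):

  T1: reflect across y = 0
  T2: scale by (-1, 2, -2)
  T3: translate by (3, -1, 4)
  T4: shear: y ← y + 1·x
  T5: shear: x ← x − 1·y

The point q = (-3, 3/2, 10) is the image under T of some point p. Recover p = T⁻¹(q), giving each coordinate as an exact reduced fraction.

p = (9/2, -2, -3)

T1 = [1 0 0 0; 0 -1 0 0; 0 0 1 0; 0 0 0 1]
T2·T1 = [-1 0 0 0; 0 -2 0 0; 0 0 -2 0; 0 0 0 1]
T3·…·T1 = [-1 0 0 3; 0 -2 0 -1; 0 0 -2 4; 0 0 0 1]
T4·…·T1 = [-1 0 0 3; -1 -2 0 2; 0 0 -2 4; 0 0 0 1]
T5·…·T1 = [0 2 0 1; -1 -2 0 2; 0 0 -2 4; 0 0 0 1]
det M = -4; M⁻¹ = [-1 -1 0 3; 1/2 0 0 -1/2; 0 0 -1/2 2; 0 0 0 1]
M⁻¹ · (-3, 3/2, 10)ᵀ = (9/2, -2, -3)ᵀ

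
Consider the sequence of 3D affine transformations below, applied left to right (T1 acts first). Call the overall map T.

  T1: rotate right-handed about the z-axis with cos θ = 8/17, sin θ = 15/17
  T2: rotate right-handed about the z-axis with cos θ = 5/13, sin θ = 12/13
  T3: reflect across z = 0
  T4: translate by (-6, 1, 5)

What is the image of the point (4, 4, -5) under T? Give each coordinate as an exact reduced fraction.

T(p) = (-2570/221, 345/221, 10)

T1 rotate right-handed about the z-axis with cos θ = 8/17, sin θ = 15/17: (4, 4, -5) → (-28/17, 92/17, -5)
T2 rotate right-handed about the z-axis with cos θ = 5/13, sin θ = 12/13: (-28/17, 92/17, -5) → (-1244/221, 124/221, -5)
T3 reflect across z = 0: (-1244/221, 124/221, -5) → (-1244/221, 124/221, 5)
T4 translate by (-6, 1, 5): (-1244/221, 124/221, 5) → (-2570/221, 345/221, 10)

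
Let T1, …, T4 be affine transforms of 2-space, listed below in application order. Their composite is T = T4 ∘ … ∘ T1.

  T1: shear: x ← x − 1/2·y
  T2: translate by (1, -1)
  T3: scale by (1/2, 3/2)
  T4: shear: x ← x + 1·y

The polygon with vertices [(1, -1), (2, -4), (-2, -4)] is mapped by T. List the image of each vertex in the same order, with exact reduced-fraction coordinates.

T1 shear: x ← x − 1/2·y: (1, -1) → (3/2, -1); (2, -4) → (4, -4); (-2, -4) → (0, -4)
T2 translate by (1, -1): (3/2, -1) → (5/2, -2); (4, -4) → (5, -5); (0, -4) → (1, -5)
T3 scale by (1/2, 3/2): (5/2, -2) → (5/4, -3); (5, -5) → (5/2, -15/2); (1, -5) → (1/2, -15/2)
T4 shear: x ← x + 1·y: (5/4, -3) → (-7/4, -3); (5/2, -15/2) → (-5, -15/2); (1/2, -15/2) → (-7, -15/2)

image vertices: (-7/4, -3), (-5, -15/2), (-7, -15/2)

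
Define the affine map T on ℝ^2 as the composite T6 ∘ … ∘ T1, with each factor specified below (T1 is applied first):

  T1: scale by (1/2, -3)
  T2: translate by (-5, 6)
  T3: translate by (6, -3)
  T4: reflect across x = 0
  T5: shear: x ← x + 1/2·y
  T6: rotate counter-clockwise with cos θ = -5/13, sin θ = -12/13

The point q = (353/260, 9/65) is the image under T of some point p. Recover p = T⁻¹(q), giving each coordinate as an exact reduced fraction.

T1 = [1/2 0 0; 0 -3 0; 0 0 1]
T2·T1 = [1/2 0 -5; 0 -3 6; 0 0 1]
T3·…·T1 = [1/2 0 1; 0 -3 3; 0 0 1]
T4·…·T1 = [-1/2 0 -1; 0 -3 3; 0 0 1]
T5·…·T1 = [-1/2 -3/2 1/2; 0 -3 3; 0 0 1]
T6·…·T1 = [5/26 -57/26 67/26; 6/13 33/13 -21/13; 0 0 1]
det M = 3/2; M⁻¹ = [22/13 19/13 -2; -4/13 5/39 1; 0 0 1]
M⁻¹ · (353/260, 9/65)ᵀ = (1/2, 3/5)ᵀ

p = (1/2, 3/5)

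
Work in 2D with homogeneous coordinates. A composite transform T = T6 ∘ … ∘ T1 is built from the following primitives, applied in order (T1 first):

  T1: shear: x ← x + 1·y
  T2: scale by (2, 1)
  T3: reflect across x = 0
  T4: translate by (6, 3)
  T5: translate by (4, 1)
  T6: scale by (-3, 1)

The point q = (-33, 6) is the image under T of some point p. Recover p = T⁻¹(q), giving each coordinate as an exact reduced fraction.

p = (-5/2, 2)

T1 = [1 1 0; 0 1 0; 0 0 1]
T2·T1 = [2 2 0; 0 1 0; 0 0 1]
T3·…·T1 = [-2 -2 0; 0 1 0; 0 0 1]
T4·…·T1 = [-2 -2 6; 0 1 3; 0 0 1]
T5·…·T1 = [-2 -2 10; 0 1 4; 0 0 1]
T6·…·T1 = [6 6 -30; 0 1 4; 0 0 1]
det M = 6; M⁻¹ = [1/6 -1 9; 0 1 -4; 0 0 1]
M⁻¹ · (-33, 6)ᵀ = (-5/2, 2)ᵀ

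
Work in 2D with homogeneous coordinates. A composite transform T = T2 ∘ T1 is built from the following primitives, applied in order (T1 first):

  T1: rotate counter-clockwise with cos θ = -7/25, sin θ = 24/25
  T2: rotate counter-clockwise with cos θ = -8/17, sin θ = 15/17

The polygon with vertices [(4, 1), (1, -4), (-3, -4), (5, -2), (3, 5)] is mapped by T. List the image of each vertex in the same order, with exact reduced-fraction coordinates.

image vertices: (-919/425, -1492/425), (-1492/425, 919/425), (-276/425, 2107/425), (-2114/425, -877/425), (573/425, -2411/425)

T1 rotate counter-clockwise with cos θ = -7/25, sin θ = 24/25: (4, 1) → (-52/25, 89/25); (1, -4) → (89/25, 52/25); (-3, -4) → (117/25, -44/25); (5, -2) → (13/25, 134/25); (3, 5) → (-141/25, 37/25)
T2 rotate counter-clockwise with cos θ = -8/17, sin θ = 15/17: (-52/25, 89/25) → (-919/425, -1492/425); (89/25, 52/25) → (-1492/425, 919/425); (117/25, -44/25) → (-276/425, 2107/425); (13/25, 134/25) → (-2114/425, -877/425); (-141/25, 37/25) → (573/425, -2411/425)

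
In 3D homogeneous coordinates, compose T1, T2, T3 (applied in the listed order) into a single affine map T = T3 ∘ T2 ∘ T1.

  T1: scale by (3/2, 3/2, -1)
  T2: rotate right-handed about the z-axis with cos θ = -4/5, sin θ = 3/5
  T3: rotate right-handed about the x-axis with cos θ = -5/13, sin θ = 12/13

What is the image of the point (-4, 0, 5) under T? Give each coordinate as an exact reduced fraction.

T(p) = (24/5, 6, -7/5)

T1 scale by (3/2, 3/2, -1): (-4, 0, 5) → (-6, 0, -5)
T2 rotate right-handed about the z-axis with cos θ = -4/5, sin θ = 3/5: (-6, 0, -5) → (24/5, -18/5, -5)
T3 rotate right-handed about the x-axis with cos θ = -5/13, sin θ = 12/13: (24/5, -18/5, -5) → (24/5, 6, -7/5)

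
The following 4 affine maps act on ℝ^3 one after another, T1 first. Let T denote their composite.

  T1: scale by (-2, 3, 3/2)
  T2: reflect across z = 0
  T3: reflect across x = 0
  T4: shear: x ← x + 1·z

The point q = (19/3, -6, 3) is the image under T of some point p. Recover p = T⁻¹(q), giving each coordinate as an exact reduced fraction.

p = (5/3, -2, -2)

T1 = [-2 0 0 0; 0 3 0 0; 0 0 3/2 0; 0 0 0 1]
T2·T1 = [-2 0 0 0; 0 3 0 0; 0 0 -3/2 0; 0 0 0 1]
T3·…·T1 = [2 0 0 0; 0 3 0 0; 0 0 -3/2 0; 0 0 0 1]
T4·…·T1 = [2 0 -3/2 0; 0 3 0 0; 0 0 -3/2 0; 0 0 0 1]
det M = -9; M⁻¹ = [1/2 0 -1/2 0; 0 1/3 0 0; 0 0 -2/3 0; 0 0 0 1]
M⁻¹ · (19/3, -6, 3)ᵀ = (5/3, -2, -2)ᵀ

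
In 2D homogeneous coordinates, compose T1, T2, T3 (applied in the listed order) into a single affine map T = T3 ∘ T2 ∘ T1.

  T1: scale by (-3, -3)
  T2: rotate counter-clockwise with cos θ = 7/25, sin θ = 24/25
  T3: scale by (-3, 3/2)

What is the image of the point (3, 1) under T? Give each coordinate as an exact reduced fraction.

T1 scale by (-3, -3): (3, 1) → (-9, -3)
T2 rotate counter-clockwise with cos θ = 7/25, sin θ = 24/25: (-9, -3) → (9/25, -237/25)
T3 scale by (-3, 3/2): (9/25, -237/25) → (-27/25, -711/50)

T(p) = (-27/25, -711/50)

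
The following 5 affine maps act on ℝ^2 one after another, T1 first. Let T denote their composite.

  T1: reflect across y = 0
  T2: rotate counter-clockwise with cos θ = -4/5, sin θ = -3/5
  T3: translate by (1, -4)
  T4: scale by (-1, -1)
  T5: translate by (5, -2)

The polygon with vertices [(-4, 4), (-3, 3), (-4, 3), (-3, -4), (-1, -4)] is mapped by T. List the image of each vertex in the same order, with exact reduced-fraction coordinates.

image vertices: (16/5, -18/5), (17/5, -11/5), (13/5, -14/5), (-4/5, 17/5), (4/5, 23/5)

T1 reflect across y = 0: (-4, 4) → (-4, -4); (-3, 3) → (-3, -3); (-4, 3) → (-4, -3); (-3, -4) → (-3, 4); (-1, -4) → (-1, 4)
T2 rotate counter-clockwise with cos θ = -4/5, sin θ = -3/5: (-4, -4) → (4/5, 28/5); (-3, -3) → (3/5, 21/5); (-4, -3) → (7/5, 24/5); (-3, 4) → (24/5, -7/5); (-1, 4) → (16/5, -13/5)
T3 translate by (1, -4): (4/5, 28/5) → (9/5, 8/5); (3/5, 21/5) → (8/5, 1/5); (7/5, 24/5) → (12/5, 4/5); (24/5, -7/5) → (29/5, -27/5); (16/5, -13/5) → (21/5, -33/5)
T4 scale by (-1, -1): (9/5, 8/5) → (-9/5, -8/5); (8/5, 1/5) → (-8/5, -1/5); (12/5, 4/5) → (-12/5, -4/5); (29/5, -27/5) → (-29/5, 27/5); (21/5, -33/5) → (-21/5, 33/5)
T5 translate by (5, -2): (-9/5, -8/5) → (16/5, -18/5); (-8/5, -1/5) → (17/5, -11/5); (-12/5, -4/5) → (13/5, -14/5); (-29/5, 27/5) → (-4/5, 17/5); (-21/5, 33/5) → (4/5, 23/5)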